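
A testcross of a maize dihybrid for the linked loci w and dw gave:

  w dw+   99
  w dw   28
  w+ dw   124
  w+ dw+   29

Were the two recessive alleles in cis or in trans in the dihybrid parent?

The two most frequent classes are w+ dw (124) and w dw+ (99); these are the parental (non-recombinant) types.
So the F1 carried w+ dw on one chromosome and w dw+ on the other — the recessive alleles are on opposite chromosomes (trans / repulsion).

trans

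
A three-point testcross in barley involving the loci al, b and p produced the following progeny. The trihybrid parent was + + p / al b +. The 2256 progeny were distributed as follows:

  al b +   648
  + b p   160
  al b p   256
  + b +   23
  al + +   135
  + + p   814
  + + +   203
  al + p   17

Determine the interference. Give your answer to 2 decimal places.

The two rarest classes, al + p and + b +, are the double crossovers. Comparing them with the parentals, only the al allele has switched, so al is the middle locus and the order is p – al – b.
p–al: (459 + 40)/2256 = 0.2212; al–b: (295 + 40)/2256 = 0.1485.
Expected DCO frequency = 0.2212 × 0.1485 ≈ 0.03285; observed = 40/2256 ≈ 0.01773.
Coefficient of coincidence = 0.01773/0.03285 ≈ 0.54; interference = 1 − 0.54 = 0.46.

0.46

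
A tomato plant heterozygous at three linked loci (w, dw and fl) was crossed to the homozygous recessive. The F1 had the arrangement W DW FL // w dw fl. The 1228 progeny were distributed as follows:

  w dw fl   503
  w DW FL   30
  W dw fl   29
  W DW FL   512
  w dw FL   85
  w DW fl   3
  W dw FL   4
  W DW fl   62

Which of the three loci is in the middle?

dw

The two rarest classes, W dw FL and w DW fl, are the double crossovers. Comparing them with the parentals, only the dw allele has switched, so dw is the middle locus and the order is w – dw – fl.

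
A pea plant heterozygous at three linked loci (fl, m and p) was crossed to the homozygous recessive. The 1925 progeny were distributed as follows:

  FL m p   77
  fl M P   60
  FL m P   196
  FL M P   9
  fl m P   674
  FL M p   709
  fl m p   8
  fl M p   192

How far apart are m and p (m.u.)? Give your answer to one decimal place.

The two most frequent reciprocal classes, FL M p and fl m P, are the parental types, so the F1 was FL M p / fl m P.
The two rarest classes, FL M P and fl m p, are the double crossovers. Comparing them with the parentals, only the p allele has switched, so p is the middle locus and the order is m – p – fl.
Crossovers in the m–p interval produce the single-crossover classes FL m p and fl M P (77 + 60 = 137) plus the double crossovers (17).
RF(m–p) = (137 + 17) / 1925 = 154/1925 = 0.0800 → 8.0 m.u.

8.0 m.u.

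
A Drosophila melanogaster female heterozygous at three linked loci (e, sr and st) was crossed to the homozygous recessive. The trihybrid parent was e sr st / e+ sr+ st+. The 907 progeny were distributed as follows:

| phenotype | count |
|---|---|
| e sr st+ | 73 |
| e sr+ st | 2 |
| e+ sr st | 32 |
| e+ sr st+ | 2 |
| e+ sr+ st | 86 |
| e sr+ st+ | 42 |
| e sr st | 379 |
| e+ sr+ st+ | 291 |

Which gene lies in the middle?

sr

The two rarest classes, e sr+ st and e+ sr st+, are the double crossovers. Comparing them with the parentals, only the sr allele has switched, so sr is the middle locus and the order is st – sr – e.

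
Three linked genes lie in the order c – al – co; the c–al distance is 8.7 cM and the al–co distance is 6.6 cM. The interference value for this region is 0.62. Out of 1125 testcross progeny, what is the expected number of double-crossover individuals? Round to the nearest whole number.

Map distances give recombination frequencies of 0.087 and 0.066 for the two intervals.
With interference 0.62 (so coincidence = 0.38), expected double-crossover frequency = 0.087 × 0.066 × 0.38 = 0.00218.
Expected number = 0.00218 × 1125 = 2.45 ≈ 2.

2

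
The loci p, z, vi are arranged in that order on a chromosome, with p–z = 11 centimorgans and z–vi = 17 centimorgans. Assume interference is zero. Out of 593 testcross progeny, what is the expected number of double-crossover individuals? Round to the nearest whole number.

Map distances give recombination frequencies of 0.110 and 0.170 for the two intervals.
With no interference, expected double-crossover frequency = 0.110 × 0.170 = 0.01870.
Expected number = 0.01870 × 593 = 11.09 ≈ 11.

11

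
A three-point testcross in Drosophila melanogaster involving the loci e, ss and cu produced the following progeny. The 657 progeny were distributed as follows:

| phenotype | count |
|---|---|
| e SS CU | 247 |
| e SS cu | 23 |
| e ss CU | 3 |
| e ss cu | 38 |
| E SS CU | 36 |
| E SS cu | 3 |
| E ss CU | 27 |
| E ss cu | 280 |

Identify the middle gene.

The two most frequent reciprocal classes, E ss cu and e SS CU, are the parental types, so the F1 was E ss cu / e SS CU.
The two rarest classes, E SS cu and e ss CU, are the double crossovers. Comparing them with the parentals, only the ss allele has switched, so ss is the middle locus and the order is cu – ss – e.

ss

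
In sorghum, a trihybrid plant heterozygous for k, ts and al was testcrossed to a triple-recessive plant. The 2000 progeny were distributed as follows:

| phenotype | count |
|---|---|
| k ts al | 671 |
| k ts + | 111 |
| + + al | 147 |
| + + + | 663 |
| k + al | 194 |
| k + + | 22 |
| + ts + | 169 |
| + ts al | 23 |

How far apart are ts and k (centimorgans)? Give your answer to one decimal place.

The two most frequent reciprocal classes, k ts al and + + +, are the parental types, so the F1 was k ts al / + + +.
The two rarest classes, + ts al and k + +, are the double crossovers. Comparing them with the parentals, only the k allele has switched, so k is the middle locus and the order is al – k – ts.
Crossovers in the k–ts interval produce the single-crossover classes k + al and + ts + (194 + 169 = 363) plus the double crossovers (45).
RF(k–ts) = (363 + 45) / 2000 = 408/2000 = 0.2040 → 20.4 centimorgans.

20.4 centimorgans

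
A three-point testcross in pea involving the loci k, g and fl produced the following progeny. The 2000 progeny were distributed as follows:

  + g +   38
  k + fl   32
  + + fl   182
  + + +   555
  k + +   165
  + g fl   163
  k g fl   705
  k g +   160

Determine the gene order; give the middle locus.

g

The two most frequent reciprocal classes, k g fl and + + +, are the parental types, so the F1 was k g fl / + + +.
The two rarest classes, k + fl and + g +, are the double crossovers. Comparing them with the parentals, only the g allele has switched, so g is the middle locus and the order is fl – g – k.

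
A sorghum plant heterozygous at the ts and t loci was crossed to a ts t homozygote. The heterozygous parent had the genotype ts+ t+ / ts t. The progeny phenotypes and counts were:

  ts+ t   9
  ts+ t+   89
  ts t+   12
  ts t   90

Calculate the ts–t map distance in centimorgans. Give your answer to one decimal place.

10.5 centimorgans

The recombinant classes are ts+ t and ts t+: 9 + 12 = 21.
Recombination frequency = 21/200 = 0.1050 ≈ 10.5%, i.e. 10.5 centimorgans.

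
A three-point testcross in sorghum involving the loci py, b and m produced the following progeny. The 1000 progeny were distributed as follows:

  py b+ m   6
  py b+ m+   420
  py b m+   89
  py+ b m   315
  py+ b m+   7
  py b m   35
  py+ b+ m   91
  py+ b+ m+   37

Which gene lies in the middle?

m

The two most frequent reciprocal classes, py+ b m and py b+ m+, are the parental types, so the F1 was py+ b m / py b+ m+.
The two rarest classes, py+ b m+ and py b+ m, are the double crossovers. Comparing them with the parentals, only the m allele has switched, so m is the middle locus and the order is py – m – b.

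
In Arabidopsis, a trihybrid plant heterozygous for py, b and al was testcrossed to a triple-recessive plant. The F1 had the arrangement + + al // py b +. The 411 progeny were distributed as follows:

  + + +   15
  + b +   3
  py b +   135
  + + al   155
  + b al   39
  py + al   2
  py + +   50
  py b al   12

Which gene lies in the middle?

The two rarest classes, py + al and + b +, are the double crossovers. Comparing them with the parentals, only the py allele has switched, so py is the middle locus and the order is al – py – b.

py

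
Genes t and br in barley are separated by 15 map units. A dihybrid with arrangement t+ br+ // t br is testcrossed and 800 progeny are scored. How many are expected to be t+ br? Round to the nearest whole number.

60

A map distance of 15 map units corresponds to a recombination frequency of 0.150.
The F1 is t+ br+ / t br, so t+ br is a recombinant gamete class with expected frequency r/2 = 0.150/2 = 0.0750.
Expected number = 0.0750 × 800 = 60.00 ≈ 60.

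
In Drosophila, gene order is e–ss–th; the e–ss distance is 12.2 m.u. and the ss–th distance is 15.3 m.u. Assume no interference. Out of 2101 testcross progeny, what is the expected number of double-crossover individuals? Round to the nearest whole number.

39

Map distances give recombination frequencies of 0.122 and 0.153 for the two intervals.
With no interference, expected double-crossover frequency = 0.122 × 0.153 = 0.01867.
Expected number = 0.01867 × 2101 = 39.22 ≈ 39.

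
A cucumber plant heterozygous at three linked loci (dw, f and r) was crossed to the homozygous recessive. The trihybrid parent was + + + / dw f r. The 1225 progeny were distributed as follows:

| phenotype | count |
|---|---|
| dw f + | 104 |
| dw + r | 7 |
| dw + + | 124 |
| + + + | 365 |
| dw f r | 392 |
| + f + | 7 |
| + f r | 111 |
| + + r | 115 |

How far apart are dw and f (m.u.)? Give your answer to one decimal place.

The two rarest classes, + f + and dw + r, are the double crossovers. Comparing them with the parentals, only the f allele has switched, so f is the middle locus and the order is r – f – dw.
Crossovers in the f–dw interval produce the single-crossover classes dw + + and + f r (124 + 111 = 235) plus the double crossovers (14).
RF(f–dw) = (235 + 14) / 1225 = 249/1225 = 0.2033 → 20.3 m.u.

20.3 m.u.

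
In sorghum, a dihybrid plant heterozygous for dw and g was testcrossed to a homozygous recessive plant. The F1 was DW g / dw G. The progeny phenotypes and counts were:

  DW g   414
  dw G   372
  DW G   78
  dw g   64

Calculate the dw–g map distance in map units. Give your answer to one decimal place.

The recombinant classes are DW G and dw g: 78 + 64 = 142.
Recombination frequency = 142/928 = 0.1530 ≈ 15.3%, i.e. 15.3 map units.

15.3 map units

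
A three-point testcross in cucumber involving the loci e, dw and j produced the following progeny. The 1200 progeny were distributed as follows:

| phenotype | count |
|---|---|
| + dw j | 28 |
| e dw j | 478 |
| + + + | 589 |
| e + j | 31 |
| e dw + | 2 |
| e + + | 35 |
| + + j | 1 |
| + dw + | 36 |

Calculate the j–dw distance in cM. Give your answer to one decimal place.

The two most frequent reciprocal classes, e dw j and + + +, are the parental types, so the F1 was e dw j / + + +.
The two rarest classes, e dw + and + + j, are the double crossovers. Comparing them with the parentals, only the j allele has switched, so j is the middle locus and the order is dw – j – e.
Crossovers in the dw–j interval produce the single-crossover classes e + j and + dw + (31 + 36 = 67) plus the double crossovers (3).
RF(dw–j) = (67 + 3) / 1200 = 70/1200 = 0.0583 → 5.8 cM.

5.8 cM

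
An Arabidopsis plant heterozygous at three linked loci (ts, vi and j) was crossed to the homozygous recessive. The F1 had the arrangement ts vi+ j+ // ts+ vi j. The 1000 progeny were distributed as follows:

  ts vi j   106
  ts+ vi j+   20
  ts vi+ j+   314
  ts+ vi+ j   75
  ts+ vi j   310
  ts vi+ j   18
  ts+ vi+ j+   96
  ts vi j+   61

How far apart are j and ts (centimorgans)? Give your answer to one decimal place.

24.0 centimorgans

The two rarest classes, ts vi+ j and ts+ vi j+, are the double crossovers. Comparing them with the parentals, only the j allele has switched, so j is the middle locus and the order is vi – j – ts.
Crossovers in the j–ts interval produce the single-crossover classes ts+ vi+ j+ and ts vi j (96 + 106 = 202) plus the double crossovers (38).
RF(j–ts) = (202 + 38) / 1000 = 240/1000 = 0.2400 → 24.0 centimorgans.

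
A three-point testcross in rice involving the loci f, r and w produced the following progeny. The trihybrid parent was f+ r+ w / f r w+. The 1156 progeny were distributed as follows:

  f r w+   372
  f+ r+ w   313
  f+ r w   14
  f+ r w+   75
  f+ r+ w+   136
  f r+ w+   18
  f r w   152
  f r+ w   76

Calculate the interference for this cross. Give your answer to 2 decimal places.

0.37

The two rarest classes, f+ r w and f r+ w+, are the double crossovers. Comparing them with the parentals, only the r allele has switched, so r is the middle locus and the order is w – r – f.
w–r: (288 + 32)/1156 = 0.2768; r–f: (151 + 32)/1156 = 0.1583.
Expected DCO frequency = 0.2768 × 0.1583 ≈ 0.04382; observed = 32/1156 ≈ 0.02768.
Coefficient of coincidence = 0.02768/0.04382 ≈ 0.63; interference = 1 − 0.63 = 0.37.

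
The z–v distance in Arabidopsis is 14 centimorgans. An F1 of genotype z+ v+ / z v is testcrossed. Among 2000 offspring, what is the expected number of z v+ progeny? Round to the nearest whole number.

140

A map distance of 14 centimorgans corresponds to a recombination frequency of 0.140.
The F1 is z+ v+ / z v, so z v+ is a recombinant gamete class with expected frequency r/2 = 0.140/2 = 0.0700.
Expected number = 0.0700 × 2000 = 140.00 ≈ 140.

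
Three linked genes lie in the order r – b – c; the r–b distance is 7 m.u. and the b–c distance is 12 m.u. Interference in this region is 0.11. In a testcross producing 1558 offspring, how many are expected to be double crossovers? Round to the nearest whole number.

Map distances give recombination frequencies of 0.070 and 0.120 for the two intervals.
With interference 0.11 (so coincidence = 0.89), expected double-crossover frequency = 0.070 × 0.120 × 0.89 = 0.00748.
Expected number = 0.00748 × 1558 = 11.65 ≈ 12.

12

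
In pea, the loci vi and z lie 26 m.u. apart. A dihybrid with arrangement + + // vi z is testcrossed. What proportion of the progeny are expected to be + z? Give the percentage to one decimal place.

A map distance of 26 m.u. corresponds to a recombination frequency of 0.260.
The F1 is + + / vi z, so + z is a recombinant gamete class with expected frequency r/2 = 0.260/2 = 0.1300.
That is 0.1300 = 13.0% of the progeny.

13.0%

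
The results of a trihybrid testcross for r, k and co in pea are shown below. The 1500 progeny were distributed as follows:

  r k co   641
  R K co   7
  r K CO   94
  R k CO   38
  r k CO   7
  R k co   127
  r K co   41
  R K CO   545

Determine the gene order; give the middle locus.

The two most frequent reciprocal classes, r k co and R K CO, are the parental types, so the F1 was r k co / R K CO.
The two rarest classes, r k CO and R K co, are the double crossovers. Comparing them with the parentals, only the co allele has switched, so co is the middle locus and the order is r – co – k.

co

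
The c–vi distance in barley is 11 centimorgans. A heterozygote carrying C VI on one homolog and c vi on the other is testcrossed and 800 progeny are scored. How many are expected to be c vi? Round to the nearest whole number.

356

A map distance of 11 centimorgans corresponds to a recombination frequency of 0.110.
The F1 is C VI / c vi, so c vi is a parental gamete class with expected frequency (1 − r)/2 = 0.890/2 = 0.4450.
Expected number = 0.4450 × 800 = 356.00 ≈ 356.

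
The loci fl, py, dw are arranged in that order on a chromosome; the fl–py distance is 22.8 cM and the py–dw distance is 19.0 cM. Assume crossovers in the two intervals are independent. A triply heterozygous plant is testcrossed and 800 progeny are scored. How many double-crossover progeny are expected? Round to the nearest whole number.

Map distances give recombination frequencies of 0.228 and 0.190 for the two intervals.
With no interference, expected double-crossover frequency = 0.228 × 0.190 = 0.04332.
Expected number = 0.04332 × 800 = 34.66 ≈ 35.

35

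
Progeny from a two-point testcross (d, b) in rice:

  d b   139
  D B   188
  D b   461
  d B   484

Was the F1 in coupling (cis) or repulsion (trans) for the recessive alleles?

The two most frequent classes are D b (461) and d B (484); these are the parental (non-recombinant) types.
So the F1 carried D b on one chromosome and d B on the other — the recessive alleles are on opposite chromosomes (trans / repulsion).

trans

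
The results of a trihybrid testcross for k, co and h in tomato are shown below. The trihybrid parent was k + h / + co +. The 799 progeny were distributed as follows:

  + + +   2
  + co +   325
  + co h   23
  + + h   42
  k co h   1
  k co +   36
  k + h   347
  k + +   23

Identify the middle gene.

co

The two rarest classes, k co h and + + +, are the double crossovers. Comparing them with the parentals, only the co allele has switched, so co is the middle locus and the order is k – co – h.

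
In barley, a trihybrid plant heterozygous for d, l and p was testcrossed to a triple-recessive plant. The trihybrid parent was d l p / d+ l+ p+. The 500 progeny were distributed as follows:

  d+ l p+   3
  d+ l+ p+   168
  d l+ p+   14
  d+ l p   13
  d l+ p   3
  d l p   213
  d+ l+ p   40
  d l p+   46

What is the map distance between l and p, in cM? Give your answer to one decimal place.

The two rarest classes, d l+ p and d+ l p+, are the double crossovers. Comparing them with the parentals, only the l allele has switched, so l is the middle locus and the order is p – l – d.
Crossovers in the p–l interval produce the single-crossover classes d l p+ and d+ l+ p (46 + 40 = 86) plus the double crossovers (6).
RF(p–l) = (86 + 6) / 500 = 92/500 = 0.1840 → 18.4 cM.

18.4 cM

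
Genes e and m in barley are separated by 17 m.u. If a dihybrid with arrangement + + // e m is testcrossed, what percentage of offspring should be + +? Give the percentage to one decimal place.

41.5%

A map distance of 17 m.u. corresponds to a recombination frequency of 0.170.
The F1 is + + / e m, so + + is a parental gamete class with expected frequency (1 − r)/2 = 0.830/2 = 0.4150.
That is 0.4150 = 41.5% of the progeny.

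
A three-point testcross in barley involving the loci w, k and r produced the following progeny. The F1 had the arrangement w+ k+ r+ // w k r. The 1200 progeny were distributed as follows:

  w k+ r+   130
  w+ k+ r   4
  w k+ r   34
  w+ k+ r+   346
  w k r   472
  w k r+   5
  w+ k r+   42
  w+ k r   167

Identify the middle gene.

The two rarest classes, w+ k+ r and w k r+, are the double crossovers. Comparing them with the parentals, only the r allele has switched, so r is the middle locus and the order is w – r – k.

r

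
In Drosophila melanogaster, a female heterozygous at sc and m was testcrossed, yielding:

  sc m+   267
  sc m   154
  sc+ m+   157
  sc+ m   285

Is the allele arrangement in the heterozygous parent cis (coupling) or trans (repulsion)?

The two most frequent classes are sc+ m (285) and sc m+ (267); these are the parental (non-recombinant) types.
So the F1 carried sc+ m on one chromosome and sc m+ on the other — the recessive alleles are on opposite chromosomes (trans / repulsion).

trans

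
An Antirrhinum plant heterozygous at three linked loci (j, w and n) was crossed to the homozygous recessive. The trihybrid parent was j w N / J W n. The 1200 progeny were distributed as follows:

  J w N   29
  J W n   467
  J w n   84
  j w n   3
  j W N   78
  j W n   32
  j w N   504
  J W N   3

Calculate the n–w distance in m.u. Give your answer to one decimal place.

14.0 m.u.

The two rarest classes, j w n and J W N, are the double crossovers. Comparing them with the parentals, only the n allele has switched, so n is the middle locus and the order is w – n – j.
Crossovers in the w–n interval produce the single-crossover classes j W N and J w n (78 + 84 = 162) plus the double crossovers (6).
RF(w–n) = (162 + 6) / 1200 = 168/1200 = 0.1400 → 14.0 m.u.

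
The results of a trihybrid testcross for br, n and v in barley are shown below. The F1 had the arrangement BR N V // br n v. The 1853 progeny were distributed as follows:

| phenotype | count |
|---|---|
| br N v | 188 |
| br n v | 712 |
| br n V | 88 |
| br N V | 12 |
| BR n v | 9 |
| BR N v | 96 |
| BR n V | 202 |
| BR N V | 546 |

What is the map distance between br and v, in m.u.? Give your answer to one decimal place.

11.1 m.u.

The two rarest classes, br N V and BR n v, are the double crossovers. Comparing them with the parentals, only the br allele has switched, so br is the middle locus and the order is n – br – v.
Crossovers in the br–v interval produce the single-crossover classes BR N v and br n V (96 + 88 = 184) plus the double crossovers (21).
RF(br–v) = (184 + 21) / 1853 = 205/1853 = 0.1106 → 11.1 m.u.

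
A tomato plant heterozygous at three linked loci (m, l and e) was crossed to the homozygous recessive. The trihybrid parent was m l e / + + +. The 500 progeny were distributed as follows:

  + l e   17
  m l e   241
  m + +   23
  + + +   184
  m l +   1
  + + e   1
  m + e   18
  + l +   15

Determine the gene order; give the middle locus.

e

The two rarest classes, m l + and + + e, are the double crossovers. Comparing them with the parentals, only the e allele has switched, so e is the middle locus and the order is l – e – m.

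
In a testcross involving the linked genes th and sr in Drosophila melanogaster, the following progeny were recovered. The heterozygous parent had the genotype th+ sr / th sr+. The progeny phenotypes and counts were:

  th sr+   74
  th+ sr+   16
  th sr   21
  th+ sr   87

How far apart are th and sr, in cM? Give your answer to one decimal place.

The recombinant classes are th+ sr+ and th sr: 16 + 21 = 37.
Recombination frequency = 37/198 = 0.1869 ≈ 18.7%, i.e. 18.7 cM.

18.7 cM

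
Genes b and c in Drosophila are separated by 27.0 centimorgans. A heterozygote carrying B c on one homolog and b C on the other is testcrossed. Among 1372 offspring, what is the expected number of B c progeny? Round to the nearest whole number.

A map distance of 27.0 centimorgans corresponds to a recombination frequency of 0.270.
The F1 is B c / b C, so B c is a parental gamete class with expected frequency (1 − r)/2 = 0.730/2 = 0.3650.
Expected number = 0.3650 × 1372 = 500.78 ≈ 501.

501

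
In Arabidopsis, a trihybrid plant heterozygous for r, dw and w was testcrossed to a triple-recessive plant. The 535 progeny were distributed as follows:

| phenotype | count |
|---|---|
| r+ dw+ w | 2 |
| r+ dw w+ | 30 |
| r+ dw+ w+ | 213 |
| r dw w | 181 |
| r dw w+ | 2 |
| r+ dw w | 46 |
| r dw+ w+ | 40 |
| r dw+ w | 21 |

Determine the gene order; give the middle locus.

w

The two most frequent reciprocal classes, r dw w and r+ dw+ w+, are the parental types, so the F1 was r dw w / r+ dw+ w+.
The two rarest classes, r dw w+ and r+ dw+ w, are the double crossovers. Comparing them with the parentals, only the w allele has switched, so w is the middle locus and the order is r – w – dw.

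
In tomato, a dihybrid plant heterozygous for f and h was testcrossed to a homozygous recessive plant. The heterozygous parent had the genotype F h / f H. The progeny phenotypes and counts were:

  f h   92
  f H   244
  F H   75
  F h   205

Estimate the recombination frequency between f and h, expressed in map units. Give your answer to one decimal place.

The recombinant classes are F H and f h: 75 + 92 = 167.
Recombination frequency = 167/616 = 0.2711 ≈ 27.1%, i.e. 27.1 map units.

27.1 map units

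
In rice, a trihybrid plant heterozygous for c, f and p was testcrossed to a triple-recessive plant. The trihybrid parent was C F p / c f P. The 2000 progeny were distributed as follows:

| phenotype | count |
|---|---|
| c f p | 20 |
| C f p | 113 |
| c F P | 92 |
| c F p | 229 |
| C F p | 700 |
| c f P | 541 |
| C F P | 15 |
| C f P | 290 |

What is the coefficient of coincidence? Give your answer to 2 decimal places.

The two rarest classes, C F P and c f p, are the double crossovers. Comparing them with the parentals, only the p allele has switched, so p is the middle locus and the order is c – p – f.
c–p: (519 + 35)/2000 = 0.2770; p–f: (205 + 35)/2000 = 0.1200.
Expected DCO frequency = 0.2770 × 0.1200 ≈ 0.03324; observed = 35/2000 ≈ 0.01750.
Coefficient of coincidence = 0.01750/0.03324 ≈ 0.53.

0.53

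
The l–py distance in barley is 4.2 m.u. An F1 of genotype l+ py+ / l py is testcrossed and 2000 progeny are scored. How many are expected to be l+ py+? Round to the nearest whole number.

958

A map distance of 4.2 m.u. corresponds to a recombination frequency of 0.042.
The F1 is l+ py+ / l py, so l+ py+ is a parental gamete class with expected frequency (1 − r)/2 = 0.958/2 = 0.4790.
Expected number = 0.4790 × 2000 = 958.00 ≈ 958.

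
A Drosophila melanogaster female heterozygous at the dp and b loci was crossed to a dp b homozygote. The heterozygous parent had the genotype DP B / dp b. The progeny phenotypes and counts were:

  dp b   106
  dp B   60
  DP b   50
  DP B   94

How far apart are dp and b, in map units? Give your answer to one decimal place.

The recombinant classes are DP b and dp B: 50 + 60 = 110.
Recombination frequency = 110/310 = 0.3548 ≈ 35.5%, i.e. 35.5 map units.

35.5 map units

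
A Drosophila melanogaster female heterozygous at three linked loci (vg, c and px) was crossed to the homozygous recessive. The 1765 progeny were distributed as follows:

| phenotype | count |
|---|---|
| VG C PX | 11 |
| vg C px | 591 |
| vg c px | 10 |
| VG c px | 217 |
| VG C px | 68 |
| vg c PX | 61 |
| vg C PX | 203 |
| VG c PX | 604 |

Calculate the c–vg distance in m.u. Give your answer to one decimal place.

8.5 m.u.

The two most frequent reciprocal classes, vg C px and VG c PX, are the parental types, so the F1 was vg C px / VG c PX.
The two rarest classes, vg c px and VG C PX, are the double crossovers. Comparing them with the parentals, only the c allele has switched, so c is the middle locus and the order is vg – c – px.
Crossovers in the vg–c interval produce the single-crossover classes VG C px and vg c PX (68 + 61 = 129) plus the double crossovers (21).
RF(vg–c) = (129 + 21) / 1765 = 150/1765 = 0.0850 → 8.5 m.u.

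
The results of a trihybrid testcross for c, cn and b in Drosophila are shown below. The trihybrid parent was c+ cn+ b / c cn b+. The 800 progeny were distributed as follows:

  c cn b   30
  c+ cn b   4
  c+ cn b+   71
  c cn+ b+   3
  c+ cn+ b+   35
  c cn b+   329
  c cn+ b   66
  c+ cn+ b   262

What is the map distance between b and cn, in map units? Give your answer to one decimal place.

9.0 map units

The two rarest classes, c+ cn b and c cn+ b+, are the double crossovers. Comparing them with the parentals, only the cn allele has switched, so cn is the middle locus and the order is c – cn – b.
Crossovers in the cn–b interval produce the single-crossover classes c+ cn+ b+ and c cn b (35 + 30 = 65) plus the double crossovers (7).
RF(cn–b) = (65 + 7) / 800 = 72/800 = 0.0900 → 9.0 map units.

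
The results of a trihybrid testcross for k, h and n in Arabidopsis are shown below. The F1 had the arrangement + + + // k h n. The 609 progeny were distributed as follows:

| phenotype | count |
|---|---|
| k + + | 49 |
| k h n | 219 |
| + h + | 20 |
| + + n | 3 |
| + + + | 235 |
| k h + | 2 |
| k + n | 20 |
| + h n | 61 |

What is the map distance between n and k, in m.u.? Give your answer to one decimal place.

The two rarest classes, + + n and k h +, are the double crossovers. Comparing them with the parentals, only the n allele has switched, so n is the middle locus and the order is h – n – k.
Crossovers in the n–k interval produce the single-crossover classes k + + and + h n (49 + 61 = 110) plus the double crossovers (5).
RF(n–k) = (110 + 5) / 609 = 115/609 = 0.1888 → 18.9 m.u.

18.9 m.u.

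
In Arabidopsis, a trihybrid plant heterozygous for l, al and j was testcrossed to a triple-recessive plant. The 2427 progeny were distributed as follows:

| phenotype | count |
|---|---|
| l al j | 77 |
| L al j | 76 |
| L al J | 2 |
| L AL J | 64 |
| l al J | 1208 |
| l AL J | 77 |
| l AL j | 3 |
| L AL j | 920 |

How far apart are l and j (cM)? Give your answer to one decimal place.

6.0 cM

The two most frequent reciprocal classes, L AL j and l al J, are the parental types, so the F1 was L AL j / l al J.
The two rarest classes, l AL j and L al J, are the double crossovers. Comparing them with the parentals, only the l allele has switched, so l is the middle locus and the order is j – l – al.
Crossovers in the j–l interval produce the single-crossover classes L AL J and l al j (64 + 77 = 141) plus the double crossovers (5).
RF(j–l) = (141 + 5) / 2427 = 146/2427 = 0.0602 → 6.0 cM.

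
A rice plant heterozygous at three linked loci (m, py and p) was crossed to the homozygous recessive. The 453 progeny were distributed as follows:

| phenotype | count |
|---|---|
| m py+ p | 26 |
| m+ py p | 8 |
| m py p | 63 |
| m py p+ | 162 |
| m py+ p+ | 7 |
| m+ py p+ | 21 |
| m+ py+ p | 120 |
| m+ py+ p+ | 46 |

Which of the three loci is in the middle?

The two most frequent reciprocal classes, m py p+ and m+ py+ p, are the parental types, so the F1 was m py p+ / m+ py+ p.
The two rarest classes, m py+ p+ and m+ py p, are the double crossovers. Comparing them with the parentals, only the py allele has switched, so py is the middle locus and the order is m – py – p.

py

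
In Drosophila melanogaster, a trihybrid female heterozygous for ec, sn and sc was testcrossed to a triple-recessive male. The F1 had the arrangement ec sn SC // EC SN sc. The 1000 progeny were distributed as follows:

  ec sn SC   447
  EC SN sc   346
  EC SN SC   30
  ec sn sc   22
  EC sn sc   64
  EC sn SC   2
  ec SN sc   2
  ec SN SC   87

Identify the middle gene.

The two rarest classes, EC sn SC and ec SN sc, are the double crossovers. Comparing them with the parentals, only the ec allele has switched, so ec is the middle locus and the order is sc – ec – sn.

ec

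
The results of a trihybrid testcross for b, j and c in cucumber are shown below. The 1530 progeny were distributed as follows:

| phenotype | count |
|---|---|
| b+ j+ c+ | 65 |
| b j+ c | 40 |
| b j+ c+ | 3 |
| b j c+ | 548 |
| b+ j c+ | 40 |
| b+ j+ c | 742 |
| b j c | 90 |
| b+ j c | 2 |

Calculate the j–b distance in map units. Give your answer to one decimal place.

5.6 map units

The two most frequent reciprocal classes, b j c+ and b+ j+ c, are the parental types, so the F1 was b j c+ / b+ j+ c.
The two rarest classes, b j+ c+ and b+ j c, are the double crossovers. Comparing them with the parentals, only the j allele has switched, so j is the middle locus and the order is c – j – b.
Crossovers in the j–b interval produce the single-crossover classes b+ j c+ and b j+ c (40 + 40 = 80) plus the double crossovers (5).
RF(j–b) = (80 + 5) / 1530 = 85/1530 = 0.0556 → 5.6 map units.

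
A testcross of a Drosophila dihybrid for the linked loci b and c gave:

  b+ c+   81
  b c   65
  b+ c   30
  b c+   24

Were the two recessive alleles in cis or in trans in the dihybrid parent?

The two most frequent classes are b+ c+ (81) and b c (65); these are the parental (non-recombinant) types.
So the F1 carried b+ c+ on one chromosome and b c on the other — the recessive alleles are on the same chromosome (cis / coupling).

cis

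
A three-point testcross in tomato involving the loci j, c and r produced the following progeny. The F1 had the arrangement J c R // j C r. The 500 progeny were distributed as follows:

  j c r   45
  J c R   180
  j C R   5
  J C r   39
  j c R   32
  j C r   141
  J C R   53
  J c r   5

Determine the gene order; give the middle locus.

r

The two rarest classes, J c r and j C R, are the double crossovers. Comparing them with the parentals, only the r allele has switched, so r is the middle locus and the order is c – r – j.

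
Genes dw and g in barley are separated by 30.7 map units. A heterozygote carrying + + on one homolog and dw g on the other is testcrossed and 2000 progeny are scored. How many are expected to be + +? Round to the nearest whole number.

693

A map distance of 30.7 map units corresponds to a recombination frequency of 0.307.
The F1 is + + / dw g, so + + is a parental gamete class with expected frequency (1 − r)/2 = 0.693/2 = 0.3465.
Expected number = 0.3465 × 2000 = 693.00 ≈ 693.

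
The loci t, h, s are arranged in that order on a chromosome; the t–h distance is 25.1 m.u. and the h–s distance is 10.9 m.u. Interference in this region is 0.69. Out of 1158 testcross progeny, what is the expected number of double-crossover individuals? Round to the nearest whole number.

Map distances give recombination frequencies of 0.251 and 0.109 for the two intervals.
With interference 0.69 (so coincidence = 0.31), expected double-crossover frequency = 0.251 × 0.109 × 0.31 = 0.00848.
Expected number = 0.00848 × 1158 = 9.82 ≈ 10.

10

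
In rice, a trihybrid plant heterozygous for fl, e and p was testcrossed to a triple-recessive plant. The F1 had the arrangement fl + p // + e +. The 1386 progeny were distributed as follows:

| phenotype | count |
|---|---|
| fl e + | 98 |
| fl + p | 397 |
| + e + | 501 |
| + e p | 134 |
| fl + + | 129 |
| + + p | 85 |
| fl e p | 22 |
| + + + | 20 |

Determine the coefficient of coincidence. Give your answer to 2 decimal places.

The two rarest classes, fl e p and + + +, are the double crossovers. Comparing them with the parentals, only the e allele has switched, so e is the middle locus and the order is p – e – fl.
p–e: (263 + 42)/1386 = 0.2201; e–fl: (183 + 42)/1386 = 0.1623.
Expected DCO frequency = 0.2201 × 0.1623 ≈ 0.03572; observed = 42/1386 ≈ 0.03030.
Coefficient of coincidence = 0.03030/0.03572 ≈ 0.85.

0.85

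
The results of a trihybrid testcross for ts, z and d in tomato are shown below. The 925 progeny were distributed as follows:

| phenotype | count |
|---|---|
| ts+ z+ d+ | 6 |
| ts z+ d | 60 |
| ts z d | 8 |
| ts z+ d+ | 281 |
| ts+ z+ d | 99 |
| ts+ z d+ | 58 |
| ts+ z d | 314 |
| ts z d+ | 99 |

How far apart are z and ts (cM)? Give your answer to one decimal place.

The two most frequent reciprocal classes, ts z+ d+ and ts+ z d, are the parental types, so the F1 was ts z+ d+ / ts+ z d.
The two rarest classes, ts+ z+ d+ and ts z d, are the double crossovers. Comparing them with the parentals, only the ts allele has switched, so ts is the middle locus and the order is d – ts – z.
Crossovers in the ts–z interval produce the single-crossover classes ts z d+ and ts+ z+ d (99 + 99 = 198) plus the double crossovers (14).
RF(ts–z) = (198 + 14) / 925 = 212/925 = 0.2292 → 22.9 cM.

22.9 cM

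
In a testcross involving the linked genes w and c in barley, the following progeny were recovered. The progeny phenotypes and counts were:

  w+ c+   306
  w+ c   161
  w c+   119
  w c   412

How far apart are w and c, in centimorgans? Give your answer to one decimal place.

28.1 centimorgans

The two most frequent classes, w+ c+ (306) and w c (412), are the parental types, so the F1 was w+ c+ / w c.
The recombinant classes are w+ c and w c+: 161 + 119 = 280.
Recombination frequency = 280/998 = 0.2806 ≈ 28.1%, i.e. 28.1 centimorgans.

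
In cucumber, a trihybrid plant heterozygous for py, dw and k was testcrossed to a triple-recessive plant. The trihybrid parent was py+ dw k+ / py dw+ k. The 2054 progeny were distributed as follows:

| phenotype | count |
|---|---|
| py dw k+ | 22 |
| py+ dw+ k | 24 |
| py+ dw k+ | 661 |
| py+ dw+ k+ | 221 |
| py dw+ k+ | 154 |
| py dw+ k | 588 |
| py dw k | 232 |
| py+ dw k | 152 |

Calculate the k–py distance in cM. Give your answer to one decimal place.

17.1 cM

The two rarest classes, py dw k+ and py+ dw+ k, are the double crossovers. Comparing them with the parentals, only the py allele has switched, so py is the middle locus and the order is dw – py – k.
Crossovers in the py–k interval produce the single-crossover classes py+ dw k and py dw+ k+ (152 + 154 = 306) plus the double crossovers (46).
RF(py–k) = (306 + 46) / 2054 = 352/2054 = 0.1714 → 17.1 cM.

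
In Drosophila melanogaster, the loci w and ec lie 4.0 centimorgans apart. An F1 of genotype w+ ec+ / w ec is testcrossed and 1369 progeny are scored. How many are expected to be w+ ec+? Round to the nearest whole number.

657

A map distance of 4.0 centimorgans corresponds to a recombination frequency of 0.040.
The F1 is w+ ec+ / w ec, so w+ ec+ is a parental gamete class with expected frequency (1 − r)/2 = 0.960/2 = 0.4800.
Expected number = 0.4800 × 1369 = 657.12 ≈ 657.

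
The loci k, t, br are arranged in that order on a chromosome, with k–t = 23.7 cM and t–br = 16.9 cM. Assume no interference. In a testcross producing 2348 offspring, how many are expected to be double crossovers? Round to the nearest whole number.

Map distances give recombination frequencies of 0.237 and 0.169 for the two intervals.
With no interference, expected double-crossover frequency = 0.237 × 0.169 = 0.04005.
Expected number = 0.04005 × 2348 = 94.04 ≈ 94.

94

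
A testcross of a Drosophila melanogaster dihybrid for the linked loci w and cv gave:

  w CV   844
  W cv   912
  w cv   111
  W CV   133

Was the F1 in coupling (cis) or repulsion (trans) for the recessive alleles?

The two most frequent classes are W cv (912) and w CV (844); these are the parental (non-recombinant) types.
So the F1 carried W cv on one chromosome and w CV on the other — the recessive alleles are on opposite chromosomes (trans / repulsion).

trans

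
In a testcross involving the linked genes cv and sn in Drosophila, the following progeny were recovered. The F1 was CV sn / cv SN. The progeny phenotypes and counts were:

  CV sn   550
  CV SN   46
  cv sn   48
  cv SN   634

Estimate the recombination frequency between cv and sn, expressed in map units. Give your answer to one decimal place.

7.4 map units

The recombinant classes are CV SN and cv sn: 46 + 48 = 94.
Recombination frequency = 94/1278 = 0.0736 ≈ 7.4%, i.e. 7.4 map units.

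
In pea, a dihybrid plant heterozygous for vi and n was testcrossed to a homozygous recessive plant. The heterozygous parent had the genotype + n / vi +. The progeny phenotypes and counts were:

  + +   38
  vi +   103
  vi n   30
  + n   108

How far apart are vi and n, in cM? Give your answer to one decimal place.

The recombinant classes are + + and vi n: 38 + 30 = 68.
Recombination frequency = 68/279 = 0.2437 ≈ 24.4%, i.e. 24.4 cM.

24.4 cM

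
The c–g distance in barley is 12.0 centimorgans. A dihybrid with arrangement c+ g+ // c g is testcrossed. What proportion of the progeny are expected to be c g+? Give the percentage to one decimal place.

A map distance of 12.0 centimorgans corresponds to a recombination frequency of 0.120.
The F1 is c+ g+ / c g, so c g+ is a recombinant gamete class with expected frequency r/2 = 0.120/2 = 0.0600.
That is 0.0600 = 6.0% of the progeny.

6.0%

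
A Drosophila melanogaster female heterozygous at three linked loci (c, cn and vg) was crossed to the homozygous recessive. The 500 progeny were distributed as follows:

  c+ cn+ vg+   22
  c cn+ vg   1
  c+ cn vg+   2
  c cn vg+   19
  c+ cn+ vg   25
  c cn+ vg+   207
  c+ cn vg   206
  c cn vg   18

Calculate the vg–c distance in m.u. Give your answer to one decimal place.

8.6 m.u.

The two most frequent reciprocal classes, c cn+ vg+ and c+ cn vg, are the parental types, so the F1 was c cn+ vg+ / c+ cn vg.
The two rarest classes, c cn+ vg and c+ cn vg+, are the double crossovers. Comparing them with the parentals, only the vg allele has switched, so vg is the middle locus and the order is c – vg – cn.
Crossovers in the c–vg interval produce the single-crossover classes c+ cn+ vg+ and c cn vg (22 + 18 = 40) plus the double crossovers (3).
RF(c–vg) = (40 + 3) / 500 = 43/500 = 0.0860 → 8.6 m.u.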